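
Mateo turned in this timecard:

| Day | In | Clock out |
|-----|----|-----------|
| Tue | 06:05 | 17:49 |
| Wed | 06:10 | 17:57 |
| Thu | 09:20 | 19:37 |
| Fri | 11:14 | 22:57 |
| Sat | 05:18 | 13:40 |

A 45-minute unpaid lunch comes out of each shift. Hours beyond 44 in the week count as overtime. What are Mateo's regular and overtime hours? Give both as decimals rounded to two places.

Tue: 06:05–17:49 = 11 h 44 min; less 45 min break → 10 h 59 min
Wed: 06:10–17:57 = 11 h 47 min; less 45 min break → 11 h 2 min
Thu: 09:20–19:37 = 10 h 17 min; less 45 min break → 9 h 32 min
Fri: 11:14–22:57 = 11 h 43 min; less 45 min break → 10 h 58 min
Sat: 05:18–13:40 = 8 h 22 min; less 45 min break → 7 h 37 min
Total worked: 50 h 8 min = 50.13 h.
Threshold 44 h → overtime 6 h 8 min, regular 44 h 0 min.

Regular 44.00 hours, overtime 6.13 hours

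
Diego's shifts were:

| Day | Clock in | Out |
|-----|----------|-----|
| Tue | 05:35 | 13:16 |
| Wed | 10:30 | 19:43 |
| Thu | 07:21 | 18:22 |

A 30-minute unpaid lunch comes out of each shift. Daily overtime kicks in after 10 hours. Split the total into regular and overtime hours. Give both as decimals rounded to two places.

Regular 25.90 hours, overtime 0.52 hours

Tue: 05:35–13:16 = 7 h 41 min; less 30 min break → 7 h 11 min
Wed: 10:30–19:43 = 9 h 13 min; less 30 min break → 8 h 43 min
Thu: 07:21–18:22 = 11 h 1 min; less 30 min break → 10 h 31 min
Tue reg 7 h 11 min / OT 0 h 0 min; Wed reg 8 h 43 min / OT 0 h 0 min; Thu reg 10 h 0 min / OT 0 h 31 min.
Totals: regular 25 h 54 min, overtime 0 h 31 min.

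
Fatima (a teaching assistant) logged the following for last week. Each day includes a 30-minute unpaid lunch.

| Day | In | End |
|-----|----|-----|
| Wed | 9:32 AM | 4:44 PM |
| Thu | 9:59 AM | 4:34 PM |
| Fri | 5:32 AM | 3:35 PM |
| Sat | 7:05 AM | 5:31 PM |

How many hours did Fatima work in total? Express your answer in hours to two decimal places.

Wed: 9:32 AM–4:44 PM = 7 h 12 min; less 30 min break → 6 h 42 min
Thu: 9:59 AM–4:34 PM = 6 h 35 min; less 30 min break → 6 h 5 min
Fri: 5:32 AM–3:35 PM = 10 h 3 min; less 30 min break → 9 h 33 min
Sat: 7:05 AM–5:31 PM = 10 h 26 min; less 30 min break → 9 h 56 min
Total: 6 h 42 min + 6 h 5 min + 9 h 33 min + 9 h 56 min = 32 h 16 min.

32.27 hours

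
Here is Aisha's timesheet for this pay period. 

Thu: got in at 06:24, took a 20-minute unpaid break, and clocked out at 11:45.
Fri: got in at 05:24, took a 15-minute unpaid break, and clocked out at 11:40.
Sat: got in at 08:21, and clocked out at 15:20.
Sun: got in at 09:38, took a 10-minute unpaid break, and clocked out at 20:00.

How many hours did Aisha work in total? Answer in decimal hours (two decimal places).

28.22 hours

Thu: 06:24–11:45 = 5 h 21 min; less 20 min break → 5 h 1 min
Fri: 05:24–11:40 = 6 h 16 min; less 15 min break → 6 h 1 min
Sat: 08:21–15:20 = 6 h 59 min
Sun: 09:38–20:00 = 10 h 22 min; less 10 min break → 10 h 12 min
Total: 5 h 1 min + 6 h 1 min + 6 h 59 min + 10 h 12 min = 28 h 13 min.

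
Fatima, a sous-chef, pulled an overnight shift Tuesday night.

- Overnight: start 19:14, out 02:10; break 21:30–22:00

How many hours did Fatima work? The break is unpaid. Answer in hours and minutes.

Overnight: 19:14 → midnight = 4 h 46 min; midnight → 02:10 = 2 h 10 min; span 6 h 56 min; less 30 min break → 6 h 26 min

6 h 26 min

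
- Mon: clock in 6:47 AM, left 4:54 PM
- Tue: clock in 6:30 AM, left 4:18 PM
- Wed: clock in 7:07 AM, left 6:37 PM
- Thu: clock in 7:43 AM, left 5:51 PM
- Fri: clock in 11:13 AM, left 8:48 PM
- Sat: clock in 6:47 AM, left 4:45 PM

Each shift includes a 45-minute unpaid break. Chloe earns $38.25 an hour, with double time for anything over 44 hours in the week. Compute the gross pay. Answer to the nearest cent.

Mon: 6:47 AM–4:54 PM = 10 h 7 min; less 45 min break → 9 h 22 min
Tue: 6:30 AM–4:18 PM = 9 h 48 min; less 45 min break → 9 h 3 min
Wed: 7:07 AM–6:37 PM = 11 h 30 min; less 45 min break → 10 h 45 min
Thu: 7:43 AM–5:51 PM = 10 h 8 min; less 45 min break → 9 h 23 min
Fri: 11:13 AM–8:48 PM = 9 h 35 min; less 45 min break → 8 h 50 min
Sat: 6:47 AM–4:45 PM = 9 h 58 min; less 45 min break → 9 h 13 min
Total worked: 56 h 36 min = 3396 min.
Regular 44 h 0 min = 2640 min at $38.25/h; overtime 12 h 36 min = 756 min at $76.50/h.
Pay = (2640 × $38.25 + 756 × $76.50) ÷ 60 = $2646.90.

$2646.90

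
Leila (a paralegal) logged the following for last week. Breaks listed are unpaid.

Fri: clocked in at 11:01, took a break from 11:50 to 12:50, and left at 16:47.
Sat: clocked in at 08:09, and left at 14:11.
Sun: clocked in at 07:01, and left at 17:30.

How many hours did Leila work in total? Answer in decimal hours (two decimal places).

Fri: 11:01–16:47 = 5 h 46 min; less 60 min break → 4 h 46 min
Sat: 08:09–14:11 = 6 h 2 min
Sun: 07:01–17:30 = 10 h 29 min
Total: 4 h 46 min + 6 h 2 min + 10 h 29 min = 21 h 17 min.

21.28 hours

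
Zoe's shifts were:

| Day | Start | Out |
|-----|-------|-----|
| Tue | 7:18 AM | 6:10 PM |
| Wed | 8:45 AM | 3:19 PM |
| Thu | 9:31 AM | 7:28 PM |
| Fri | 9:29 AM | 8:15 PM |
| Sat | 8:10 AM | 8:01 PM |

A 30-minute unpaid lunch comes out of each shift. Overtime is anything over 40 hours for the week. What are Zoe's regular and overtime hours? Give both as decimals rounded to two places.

Tue: 7:18 AM–6:10 PM = 10 h 52 min; less 30 min break → 10 h 22 min
Wed: 8:45 AM–3:19 PM = 6 h 34 min; less 30 min break → 6 h 4 min
Thu: 9:31 AM–7:28 PM = 9 h 57 min; less 30 min break → 9 h 27 min
Fri: 9:29 AM–8:15 PM = 10 h 46 min; less 30 min break → 10 h 16 min
Sat: 8:10 AM–8:01 PM = 11 h 51 min; less 30 min break → 11 h 21 min
Total worked: 47 h 30 min = 47.50 h.
Threshold 40 h → overtime 7 h 30 min, regular 40 h 0 min.

Regular 40.00 hours, overtime 7.50 hours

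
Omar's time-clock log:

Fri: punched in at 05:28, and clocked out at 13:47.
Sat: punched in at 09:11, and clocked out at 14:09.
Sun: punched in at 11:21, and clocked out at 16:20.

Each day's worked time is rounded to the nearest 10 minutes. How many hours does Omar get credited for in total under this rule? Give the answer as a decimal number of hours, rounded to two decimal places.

18.33 hours

Fri: 05:28–13:47 = 8 h 19 min → rounds to 8 h 20 min
Sat: 09:11–14:09 = 4 h 58 min → rounds to 5 h 0 min
Sun: 11:21–16:20 = 4 h 59 min → rounds to 5 h 0 min
Total credited: 18 h 20 min.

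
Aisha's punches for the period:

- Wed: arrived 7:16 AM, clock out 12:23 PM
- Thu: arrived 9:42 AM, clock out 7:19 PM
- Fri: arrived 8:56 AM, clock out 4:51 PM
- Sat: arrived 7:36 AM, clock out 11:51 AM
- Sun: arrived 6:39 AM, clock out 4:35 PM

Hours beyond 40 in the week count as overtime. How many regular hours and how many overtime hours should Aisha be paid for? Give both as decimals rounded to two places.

Regular 36.83 hours, overtime 0.00 hours

Wed: 7:16 AM–12:23 PM = 5 h 7 min
Thu: 9:42 AM–7:19 PM = 9 h 37 min
Fri: 8:56 AM–4:51 PM = 7 h 55 min
Sat: 7:36 AM–11:51 AM = 4 h 15 min
Sun: 6:39 AM–4:35 PM = 9 h 56 min
Total worked: 36 h 50 min = 36.83 h.
Threshold 40 h → overtime 0 h 0 min, regular 36 h 50 min.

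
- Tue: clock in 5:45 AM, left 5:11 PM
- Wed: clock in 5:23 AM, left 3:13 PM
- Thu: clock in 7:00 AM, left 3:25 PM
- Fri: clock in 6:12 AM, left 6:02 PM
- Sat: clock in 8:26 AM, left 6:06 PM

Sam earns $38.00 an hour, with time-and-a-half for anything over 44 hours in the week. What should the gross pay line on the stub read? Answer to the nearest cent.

Tue: 5:45 AM–5:11 PM = 11 h 26 min
Wed: 5:23 AM–3:13 PM = 9 h 50 min
Thu: 7:00 AM–3:25 PM = 8 h 25 min
Fri: 6:12 AM–6:02 PM = 11 h 50 min
Sat: 8:26 AM–6:06 PM = 9 h 40 min
Total worked: 51 h 11 min = 3071 min.
Regular 44 h 0 min = 2640 min at $38.00/h; overtime 7 h 11 min = 431 min at $57.00/h.
Pay = (2640 × $38.00 + 431 × $57.00) ÷ 60 = $2081.45.

$2081.45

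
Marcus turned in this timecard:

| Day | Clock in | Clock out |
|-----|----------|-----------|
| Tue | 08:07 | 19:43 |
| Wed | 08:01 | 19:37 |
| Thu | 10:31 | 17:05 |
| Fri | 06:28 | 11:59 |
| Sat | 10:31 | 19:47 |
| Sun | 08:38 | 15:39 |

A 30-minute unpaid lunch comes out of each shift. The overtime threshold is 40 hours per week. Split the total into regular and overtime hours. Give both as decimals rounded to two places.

Tue: 08:07–19:43 = 11 h 36 min; less 30 min break → 11 h 6 min
Wed: 08:01–19:37 = 11 h 36 min; less 30 min break → 11 h 6 min
Thu: 10:31–17:05 = 6 h 34 min; less 30 min break → 6 h 4 min
Fri: 06:28–11:59 = 5 h 31 min; less 30 min break → 5 h 1 min
Sat: 10:31–19:47 = 9 h 16 min; less 30 min break → 8 h 46 min
Sun: 08:38–15:39 = 7 h 1 min; less 30 min break → 6 h 31 min
Total worked: 48 h 34 min = 48.57 h.
Threshold 40 h → overtime 8 h 34 min, regular 40 h 0 min.

Regular 40.00 hours, overtime 8.57 hours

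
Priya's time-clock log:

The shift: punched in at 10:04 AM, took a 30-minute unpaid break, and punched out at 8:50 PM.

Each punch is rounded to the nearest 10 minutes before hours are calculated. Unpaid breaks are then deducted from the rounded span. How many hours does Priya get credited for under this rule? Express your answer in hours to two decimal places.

The shift: in 10:04 AM→10:00 AM, out 8:50 PM→8:50 PM; 10 h 50 min − 30 min = 10 h 20 min

10.33 hours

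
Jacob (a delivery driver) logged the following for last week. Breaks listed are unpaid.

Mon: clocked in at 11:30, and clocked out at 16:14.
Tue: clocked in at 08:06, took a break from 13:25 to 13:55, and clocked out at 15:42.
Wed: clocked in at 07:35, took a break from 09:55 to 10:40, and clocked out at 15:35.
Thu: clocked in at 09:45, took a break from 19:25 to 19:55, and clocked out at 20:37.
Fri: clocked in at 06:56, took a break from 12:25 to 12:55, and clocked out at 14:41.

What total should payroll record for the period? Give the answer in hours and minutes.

Mon: 11:30–16:14 = 4 h 44 min
Tue: 08:06–15:42 = 7 h 36 min; less 30 min break → 7 h 6 min
Wed: 07:35–15:35 = 8 h 0 min; less 45 min break → 7 h 15 min
Thu: 09:45–20:37 = 10 h 52 min; less 30 min break → 10 h 22 min
Fri: 06:56–14:41 = 7 h 45 min; less 30 min break → 7 h 15 min
Total: 4 h 44 min + 7 h 6 min + 7 h 15 min + 10 h 22 min + 7 h 15 min = 36 h 42 min.

36 h 42 min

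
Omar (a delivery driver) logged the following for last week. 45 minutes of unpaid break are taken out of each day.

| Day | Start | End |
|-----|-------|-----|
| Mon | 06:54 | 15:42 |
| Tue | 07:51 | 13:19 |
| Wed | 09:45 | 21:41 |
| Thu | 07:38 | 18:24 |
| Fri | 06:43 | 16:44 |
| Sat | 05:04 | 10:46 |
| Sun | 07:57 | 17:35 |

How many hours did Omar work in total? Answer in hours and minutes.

Mon: 06:54–15:42 = 8 h 48 min; less 45 min break → 8 h 3 min
Tue: 07:51–13:19 = 5 h 28 min; less 45 min break → 4 h 43 min
Wed: 09:45–21:41 = 11 h 56 min; less 45 min break → 11 h 11 min
Thu: 07:38–18:24 = 10 h 46 min; less 45 min break → 10 h 1 min
Fri: 06:43–16:44 = 10 h 1 min; less 45 min break → 9 h 16 min
Sat: 05:04–10:46 = 5 h 42 min; less 45 min break → 4 h 57 min
Sun: 07:57–17:35 = 9 h 38 min; less 45 min break → 8 h 53 min
Total: 8 h 3 min + 4 h 43 min + 11 h 11 min + 10 h 1 min + 9 h 16 min + 4 h 57 min + 8 h 53 min = 57 h 4 min.

57 h 4 min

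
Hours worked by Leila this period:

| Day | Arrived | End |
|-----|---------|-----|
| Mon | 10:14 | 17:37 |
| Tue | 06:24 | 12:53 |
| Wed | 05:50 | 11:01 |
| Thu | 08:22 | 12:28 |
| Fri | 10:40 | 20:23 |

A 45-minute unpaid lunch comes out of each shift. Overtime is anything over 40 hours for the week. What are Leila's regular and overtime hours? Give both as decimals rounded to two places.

Regular 29.12 hours, overtime 0.00 hours

Mon: 10:14–17:37 = 7 h 23 min; less 45 min break → 6 h 38 min
Tue: 06:24–12:53 = 6 h 29 min; less 45 min break → 5 h 44 min
Wed: 05:50–11:01 = 5 h 11 min; less 45 min break → 4 h 26 min
Thu: 08:22–12:28 = 4 h 6 min; less 45 min break → 3 h 21 min
Fri: 10:40–20:23 = 9 h 43 min; less 45 min break → 8 h 58 min
Total worked: 29 h 7 min = 29.12 h.
Threshold 40 h → overtime 0 h 0 min, regular 29 h 7 min.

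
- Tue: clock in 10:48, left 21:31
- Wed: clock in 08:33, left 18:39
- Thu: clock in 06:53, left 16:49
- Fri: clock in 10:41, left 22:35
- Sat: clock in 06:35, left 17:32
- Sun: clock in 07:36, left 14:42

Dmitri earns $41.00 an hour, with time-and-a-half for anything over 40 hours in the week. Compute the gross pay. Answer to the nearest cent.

$2913.05

Tue: 10:48–21:31 = 10 h 43 min
Wed: 08:33–18:39 = 10 h 6 min
Thu: 06:53–16:49 = 9 h 56 min
Fri: 10:41–22:35 = 11 h 54 min
Sat: 06:35–17:32 = 10 h 57 min
Sun: 07:36–14:42 = 7 h 6 min
Total worked: 60 h 42 min = 3642 min.
Regular 40 h 0 min = 2400 min at $41.00/h; overtime 20 h 42 min = 1242 min at $61.50/h.
Pay = (2400 × $41.00 + 1242 × $61.50) ÷ 60 = $2913.05.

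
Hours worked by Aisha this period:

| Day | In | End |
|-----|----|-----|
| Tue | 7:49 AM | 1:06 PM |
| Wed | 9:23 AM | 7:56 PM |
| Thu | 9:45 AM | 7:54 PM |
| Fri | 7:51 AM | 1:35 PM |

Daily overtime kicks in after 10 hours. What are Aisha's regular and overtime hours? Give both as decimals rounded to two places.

Tue: 7:49 AM–1:06 PM = 5 h 17 min
Wed: 9:23 AM–7:56 PM = 10 h 33 min
Thu: 9:45 AM–7:54 PM = 10 h 9 min
Fri: 7:51 AM–1:35 PM = 5 h 44 min
Tue reg 5 h 17 min / OT 0 h 0 min; Wed reg 10 h 0 min / OT 0 h 33 min; Thu reg 10 h 0 min / OT 0 h 9 min; Fri reg 5 h 44 min / OT 0 h 0 min.
Totals: regular 31 h 1 min, overtime 0 h 42 min.

Regular 31.02 hours, overtime 0.70 hours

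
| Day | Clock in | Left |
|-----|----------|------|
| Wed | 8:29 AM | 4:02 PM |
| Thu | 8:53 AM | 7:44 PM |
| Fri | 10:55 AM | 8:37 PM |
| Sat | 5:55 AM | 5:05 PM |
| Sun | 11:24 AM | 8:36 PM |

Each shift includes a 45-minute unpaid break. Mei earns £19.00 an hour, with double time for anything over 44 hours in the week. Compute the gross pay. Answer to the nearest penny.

£863.23

Wed: 8:29 AM–4:02 PM = 7 h 33 min; less 45 min break → 6 h 48 min
Thu: 8:53 AM–7:44 PM = 10 h 51 min; less 45 min break → 10 h 6 min
Fri: 10:55 AM–8:37 PM = 9 h 42 min; less 45 min break → 8 h 57 min
Sat: 5:55 AM–5:05 PM = 11 h 10 min; less 45 min break → 10 h 25 min
Sun: 11:24 AM–8:36 PM = 9 h 12 min; less 45 min break → 8 h 27 min
Total worked: 44 h 43 min = 2683 min.
Regular 44 h 0 min = 2640 min at £19.00/h; overtime 0 h 43 min = 43 min at £38.00/h.
Pay = (2640 × £19.00 + 43 × £38.00) ÷ 60 = £863.23.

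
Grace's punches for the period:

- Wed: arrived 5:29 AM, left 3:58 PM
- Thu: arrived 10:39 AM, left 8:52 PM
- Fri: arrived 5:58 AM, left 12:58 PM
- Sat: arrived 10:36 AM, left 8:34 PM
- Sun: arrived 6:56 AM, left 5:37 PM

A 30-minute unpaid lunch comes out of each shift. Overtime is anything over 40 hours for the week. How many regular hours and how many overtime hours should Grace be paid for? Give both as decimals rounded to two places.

Wed: 5:29 AM–3:58 PM = 10 h 29 min; less 30 min break → 9 h 59 min
Thu: 10:39 AM–8:52 PM = 10 h 13 min; less 30 min break → 9 h 43 min
Fri: 5:58 AM–12:58 PM = 7 h 0 min; less 30 min break → 6 h 30 min
Sat: 10:36 AM–8:34 PM = 9 h 58 min; less 30 min break → 9 h 28 min
Sun: 6:56 AM–5:37 PM = 10 h 41 min; less 30 min break → 10 h 11 min
Total worked: 45 h 51 min = 45.85 h.
Threshold 40 h → overtime 5 h 51 min, regular 40 h 0 min.

Regular 40.00 hours, overtime 5.85 hours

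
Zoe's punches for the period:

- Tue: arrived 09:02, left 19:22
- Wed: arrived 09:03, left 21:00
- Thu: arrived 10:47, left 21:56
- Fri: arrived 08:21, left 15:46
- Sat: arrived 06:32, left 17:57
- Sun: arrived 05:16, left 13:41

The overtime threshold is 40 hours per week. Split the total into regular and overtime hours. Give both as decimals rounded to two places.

Regular 40.00 hours, overtime 20.68 hours

Tue: 09:02–19:22 = 10 h 20 min
Wed: 09:03–21:00 = 11 h 57 min
Thu: 10:47–21:56 = 11 h 9 min
Fri: 08:21–15:46 = 7 h 25 min
Sat: 06:32–17:57 = 11 h 25 min
Sun: 05:16–13:41 = 8 h 25 min
Total worked: 60 h 41 min = 60.68 h.
Threshold 40 h → overtime 20 h 41 min, regular 40 h 0 min.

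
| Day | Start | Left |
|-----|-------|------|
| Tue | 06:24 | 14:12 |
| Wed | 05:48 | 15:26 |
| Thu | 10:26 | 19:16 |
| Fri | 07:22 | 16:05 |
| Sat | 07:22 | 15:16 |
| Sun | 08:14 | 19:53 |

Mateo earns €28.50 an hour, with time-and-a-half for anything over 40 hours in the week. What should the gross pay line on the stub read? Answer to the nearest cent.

€1761.30

Tue: 06:24–14:12 = 7 h 48 min
Wed: 05:48–15:26 = 9 h 38 min
Thu: 10:26–19:16 = 8 h 50 min
Fri: 07:22–16:05 = 8 h 43 min
Sat: 07:22–15:16 = 7 h 54 min
Sun: 08:14–19:53 = 11 h 39 min
Total worked: 54 h 32 min = 3272 min.
Regular 40 h 0 min = 2400 min at €28.50/h; overtime 14 h 32 min = 872 min at €42.75/h.
Pay = (2400 × €28.50 + 872 × €42.75) ÷ 60 = €1761.30.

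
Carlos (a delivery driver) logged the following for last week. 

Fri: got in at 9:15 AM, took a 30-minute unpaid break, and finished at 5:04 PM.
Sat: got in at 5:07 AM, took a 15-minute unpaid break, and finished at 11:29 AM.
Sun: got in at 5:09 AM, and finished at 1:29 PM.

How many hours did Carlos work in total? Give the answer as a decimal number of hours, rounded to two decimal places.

21.77 hours

Fri: 9:15 AM–5:04 PM = 7 h 49 min; less 30 min break → 7 h 19 min
Sat: 5:07 AM–11:29 AM = 6 h 22 min; less 15 min break → 6 h 7 min
Sun: 5:09 AM–1:29 PM = 8 h 20 min
Total: 7 h 19 min + 6 h 7 min + 8 h 20 min = 21 h 46 min.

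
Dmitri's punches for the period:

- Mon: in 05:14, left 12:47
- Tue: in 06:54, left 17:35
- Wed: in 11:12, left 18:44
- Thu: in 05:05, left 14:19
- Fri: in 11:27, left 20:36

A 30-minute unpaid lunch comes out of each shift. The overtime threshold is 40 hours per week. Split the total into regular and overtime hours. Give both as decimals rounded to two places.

Mon: 05:14–12:47 = 7 h 33 min; less 30 min break → 7 h 3 min
Tue: 06:54–17:35 = 10 h 41 min; less 30 min break → 10 h 11 min
Wed: 11:12–18:44 = 7 h 32 min; less 30 min break → 7 h 2 min
Thu: 05:05–14:19 = 9 h 14 min; less 30 min break → 8 h 44 min
Fri: 11:27–20:36 = 9 h 9 min; less 30 min break → 8 h 39 min
Total worked: 41 h 39 min = 41.65 h.
Threshold 40 h → overtime 1 h 39 min, regular 40 h 0 min.

Regular 40.00 hours, overtime 1.65 hours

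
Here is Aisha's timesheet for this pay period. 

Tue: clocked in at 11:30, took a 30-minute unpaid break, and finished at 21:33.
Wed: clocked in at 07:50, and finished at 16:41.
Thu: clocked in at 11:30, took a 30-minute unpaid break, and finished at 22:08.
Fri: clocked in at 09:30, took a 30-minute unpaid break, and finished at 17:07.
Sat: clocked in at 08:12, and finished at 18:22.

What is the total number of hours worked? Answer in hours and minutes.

45 h 49 min

Tue: 11:30–21:33 = 10 h 3 min; less 30 min break → 9 h 33 min
Wed: 07:50–16:41 = 8 h 51 min
Thu: 11:30–22:08 = 10 h 38 min; less 30 min break → 10 h 8 min
Fri: 09:30–17:07 = 7 h 37 min; less 30 min break → 7 h 7 min
Sat: 08:12–18:22 = 10 h 10 min
Total: 9 h 33 min + 8 h 51 min + 10 h 8 min + 7 h 7 min + 10 h 10 min = 45 h 49 min.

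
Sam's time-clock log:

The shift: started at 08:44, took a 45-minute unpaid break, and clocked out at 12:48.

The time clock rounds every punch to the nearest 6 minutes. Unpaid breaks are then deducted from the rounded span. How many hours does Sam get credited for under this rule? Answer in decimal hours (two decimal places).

The shift: in 08:44→08:42, out 12:48→12:48; 4 h 6 min − 45 min = 3 h 21 min

3.35 hours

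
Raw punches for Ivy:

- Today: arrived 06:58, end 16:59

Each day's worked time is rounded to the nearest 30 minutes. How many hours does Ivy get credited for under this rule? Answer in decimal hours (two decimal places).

Today: 06:58–16:59 = 10 h 1 min → rounds to 10 h 0 min

10.00 hours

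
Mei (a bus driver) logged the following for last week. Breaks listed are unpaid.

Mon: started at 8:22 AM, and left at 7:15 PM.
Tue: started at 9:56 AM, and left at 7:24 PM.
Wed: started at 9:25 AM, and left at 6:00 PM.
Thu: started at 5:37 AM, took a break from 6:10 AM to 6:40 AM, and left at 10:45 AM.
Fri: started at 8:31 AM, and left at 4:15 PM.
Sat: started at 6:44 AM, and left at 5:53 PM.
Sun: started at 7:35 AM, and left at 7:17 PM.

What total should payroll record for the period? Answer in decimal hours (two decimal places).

Mon: 8:22 AM–7:15 PM = 10 h 53 min
Tue: 9:56 AM–7:24 PM = 9 h 28 min
Wed: 9:25 AM–6:00 PM = 8 h 35 min
Thu: 5:37 AM–10:45 AM = 5 h 8 min; less 30 min break → 4 h 38 min
Fri: 8:31 AM–4:15 PM = 7 h 44 min
Sat: 6:44 AM–5:53 PM = 11 h 9 min
Sun: 7:35 AM–7:17 PM = 11 h 42 min
Total: 10 h 53 min + 9 h 28 min + 8 h 35 min + 4 h 38 min + 7 h 44 min + 11 h 9 min + 11 h 42 min = 64 h 9 min.

64.15 hours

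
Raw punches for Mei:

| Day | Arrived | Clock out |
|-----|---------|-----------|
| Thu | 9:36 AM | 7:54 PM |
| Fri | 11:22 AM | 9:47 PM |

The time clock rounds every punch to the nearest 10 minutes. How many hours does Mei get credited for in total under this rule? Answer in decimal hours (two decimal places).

20.67 hours

Thu: in 9:36 AM→9:40 AM, out 7:54 PM→7:50 PM; 10 h 10 min
Fri: in 11:22 AM→11:20 AM, out 9:47 PM→9:50 PM; 10 h 30 min
Total credited: 20 h 40 min.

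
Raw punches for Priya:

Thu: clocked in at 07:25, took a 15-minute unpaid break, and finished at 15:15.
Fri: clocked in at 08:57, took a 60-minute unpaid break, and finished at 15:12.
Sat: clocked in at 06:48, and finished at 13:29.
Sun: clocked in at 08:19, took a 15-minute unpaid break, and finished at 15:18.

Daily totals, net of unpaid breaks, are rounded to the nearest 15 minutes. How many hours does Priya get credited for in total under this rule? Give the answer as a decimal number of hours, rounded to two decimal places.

Thu: 07:25–15:15 = 7 h 50 min − 15 min = 7 h 35 min → rounds to 7 h 30 min
Fri: 08:57–15:12 = 6 h 15 min − 60 min = 5 h 15 min → rounds to 5 h 15 min
Sat: 06:48–13:29 = 6 h 41 min → rounds to 6 h 45 min
Sun: 08:19–15:18 = 6 h 59 min − 15 min = 6 h 44 min → rounds to 6 h 45 min
Total credited: 26 h 15 min.

26.25 hours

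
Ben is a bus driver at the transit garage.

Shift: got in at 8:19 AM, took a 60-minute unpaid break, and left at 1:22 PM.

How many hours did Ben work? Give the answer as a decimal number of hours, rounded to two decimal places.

4.05 hours

Shift: 8:19 AM–1:22 PM = 5 h 3 min; less 60 min break → 4 h 3 min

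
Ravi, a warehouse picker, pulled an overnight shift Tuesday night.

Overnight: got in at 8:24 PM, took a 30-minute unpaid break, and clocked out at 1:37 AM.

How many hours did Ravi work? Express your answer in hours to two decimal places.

4.72 hours

Overnight: 8:24 PM → midnight = 3 h 36 min; midnight → 1:37 AM = 1 h 37 min; span 5 h 13 min; less 30 min break → 4 h 43 min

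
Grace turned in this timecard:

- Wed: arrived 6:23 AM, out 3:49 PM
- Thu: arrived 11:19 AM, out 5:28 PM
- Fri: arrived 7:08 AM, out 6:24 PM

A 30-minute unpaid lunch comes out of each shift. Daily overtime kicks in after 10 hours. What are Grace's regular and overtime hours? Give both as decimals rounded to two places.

Wed: 6:23 AM–3:49 PM = 9 h 26 min; less 30 min break → 8 h 56 min
Thu: 11:19 AM–5:28 PM = 6 h 9 min; less 30 min break → 5 h 39 min
Fri: 7:08 AM–6:24 PM = 11 h 16 min; less 30 min break → 10 h 46 min
Wed reg 8 h 56 min / OT 0 h 0 min; Thu reg 5 h 39 min / OT 0 h 0 min; Fri reg 10 h 0 min / OT 0 h 46 min.
Totals: regular 24 h 35 min, overtime 0 h 46 min.

Regular 24.58 hours, overtime 0.77 hours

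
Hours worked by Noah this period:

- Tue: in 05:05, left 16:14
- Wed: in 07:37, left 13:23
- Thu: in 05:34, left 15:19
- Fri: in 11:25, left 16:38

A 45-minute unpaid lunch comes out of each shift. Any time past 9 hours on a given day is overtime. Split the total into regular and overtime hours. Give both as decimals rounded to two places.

Tue: 05:05–16:14 = 11 h 9 min; less 45 min break → 10 h 24 min
Wed: 07:37–13:23 = 5 h 46 min; less 45 min break → 5 h 1 min
Thu: 05:34–15:19 = 9 h 45 min; less 45 min break → 9 h 0 min
Fri: 11:25–16:38 = 5 h 13 min; less 45 min break → 4 h 28 min
Tue reg 9 h 0 min / OT 1 h 24 min; Wed reg 5 h 1 min / OT 0 h 0 min; Thu reg 9 h 0 min / OT 0 h 0 min; Fri reg 4 h 28 min / OT 0 h 0 min.
Totals: regular 27 h 29 min, overtime 1 h 24 min.

Regular 27.48 hours, overtime 1.40 hours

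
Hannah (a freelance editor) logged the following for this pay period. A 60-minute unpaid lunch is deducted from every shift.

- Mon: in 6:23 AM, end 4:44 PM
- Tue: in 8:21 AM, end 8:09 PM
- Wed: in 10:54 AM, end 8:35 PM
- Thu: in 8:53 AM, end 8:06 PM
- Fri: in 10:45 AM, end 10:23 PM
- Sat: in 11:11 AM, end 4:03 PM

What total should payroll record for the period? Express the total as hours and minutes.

53 h 33 min

Mon: 6:23 AM–4:44 PM = 10 h 21 min; less 60 min break → 9 h 21 min
Tue: 8:21 AM–8:09 PM = 11 h 48 min; less 60 min break → 10 h 48 min
Wed: 10:54 AM–8:35 PM = 9 h 41 min; less 60 min break → 8 h 41 min
Thu: 8:53 AM–8:06 PM = 11 h 13 min; less 60 min break → 10 h 13 min
Fri: 10:45 AM–10:23 PM = 11 h 38 min; less 60 min break → 10 h 38 min
Sat: 11:11 AM–4:03 PM = 4 h 52 min; less 60 min break → 3 h 52 min
Total: 9 h 21 min + 10 h 48 min + 8 h 41 min + 10 h 13 min + 10 h 38 min + 3 h 52 min = 53 h 33 min.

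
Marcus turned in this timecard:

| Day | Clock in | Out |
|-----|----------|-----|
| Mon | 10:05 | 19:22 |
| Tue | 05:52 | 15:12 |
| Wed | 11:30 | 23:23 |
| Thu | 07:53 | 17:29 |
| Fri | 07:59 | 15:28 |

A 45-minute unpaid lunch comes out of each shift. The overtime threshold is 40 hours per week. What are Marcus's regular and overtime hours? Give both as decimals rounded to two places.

Mon: 10:05–19:22 = 9 h 17 min; less 45 min break → 8 h 32 min
Tue: 05:52–15:12 = 9 h 20 min; less 45 min break → 8 h 35 min
Wed: 11:30–23:23 = 11 h 53 min; less 45 min break → 11 h 8 min
Thu: 07:53–17:29 = 9 h 36 min; less 45 min break → 8 h 51 min
Fri: 07:59–15:28 = 7 h 29 min; less 45 min break → 6 h 44 min
Total worked: 43 h 50 min = 43.83 h.
Threshold 40 h → overtime 3 h 50 min, regular 40 h 0 min.

Regular 40.00 hours, overtime 3.83 hours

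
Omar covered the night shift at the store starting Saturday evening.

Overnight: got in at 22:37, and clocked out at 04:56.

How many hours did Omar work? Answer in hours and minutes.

Overnight: 22:37 → midnight = 1 h 23 min; midnight → 04:56 = 4 h 56 min; span 6 h 19 min

6 h 19 min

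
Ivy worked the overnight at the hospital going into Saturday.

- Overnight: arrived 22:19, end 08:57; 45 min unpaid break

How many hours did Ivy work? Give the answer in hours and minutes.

Overnight: 22:19 → midnight = 1 h 41 min; midnight → 08:57 = 8 h 57 min; span 10 h 38 min; less 45 min break → 9 h 53 min

9 h 53 min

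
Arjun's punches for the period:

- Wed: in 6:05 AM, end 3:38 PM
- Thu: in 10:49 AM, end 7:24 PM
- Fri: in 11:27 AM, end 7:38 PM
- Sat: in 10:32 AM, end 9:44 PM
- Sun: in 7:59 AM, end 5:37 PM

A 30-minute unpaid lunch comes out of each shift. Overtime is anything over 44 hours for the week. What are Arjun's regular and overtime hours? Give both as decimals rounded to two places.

Wed: 6:05 AM–3:38 PM = 9 h 33 min; less 30 min break → 9 h 3 min
Thu: 10:49 AM–7:24 PM = 8 h 35 min; less 30 min break → 8 h 5 min
Fri: 11:27 AM–7:38 PM = 8 h 11 min; less 30 min break → 7 h 41 min
Sat: 10:32 AM–9:44 PM = 11 h 12 min; less 30 min break → 10 h 42 min
Sun: 7:59 AM–5:37 PM = 9 h 38 min; less 30 min break → 9 h 8 min
Total worked: 44 h 39 min = 44.65 h.
Threshold 44 h → overtime 0 h 39 min, regular 44 h 0 min.

Regular 44.00 hours, overtime 0.65 hours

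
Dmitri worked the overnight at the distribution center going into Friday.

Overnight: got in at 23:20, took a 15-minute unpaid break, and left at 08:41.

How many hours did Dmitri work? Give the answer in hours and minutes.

Overnight: 23:20 → midnight = 0 h 40 min; midnight → 08:41 = 8 h 41 min; span 9 h 21 min; less 15 min break → 9 h 6 min

9 h 6 min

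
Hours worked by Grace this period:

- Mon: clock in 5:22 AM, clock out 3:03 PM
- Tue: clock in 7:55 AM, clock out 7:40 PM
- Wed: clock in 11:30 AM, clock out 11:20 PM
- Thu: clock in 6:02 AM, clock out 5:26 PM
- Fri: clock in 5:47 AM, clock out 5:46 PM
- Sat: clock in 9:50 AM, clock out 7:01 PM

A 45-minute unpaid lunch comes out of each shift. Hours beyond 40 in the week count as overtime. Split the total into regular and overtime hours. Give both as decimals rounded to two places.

Regular 40.00 hours, overtime 21.33 hours

Mon: 5:22 AM–3:03 PM = 9 h 41 min; less 45 min break → 8 h 56 min
Tue: 7:55 AM–7:40 PM = 11 h 45 min; less 45 min break → 11 h 0 min
Wed: 11:30 AM–11:20 PM = 11 h 50 min; less 45 min break → 11 h 5 min
Thu: 6:02 AM–5:26 PM = 11 h 24 min; less 45 min break → 10 h 39 min
Fri: 5:47 AM–5:46 PM = 11 h 59 min; less 45 min break → 11 h 14 min
Sat: 9:50 AM–7:01 PM = 9 h 11 min; less 45 min break → 8 h 26 min
Total worked: 61 h 20 min = 61.33 h.
Threshold 40 h → overtime 21 h 20 min, regular 40 h 0 min.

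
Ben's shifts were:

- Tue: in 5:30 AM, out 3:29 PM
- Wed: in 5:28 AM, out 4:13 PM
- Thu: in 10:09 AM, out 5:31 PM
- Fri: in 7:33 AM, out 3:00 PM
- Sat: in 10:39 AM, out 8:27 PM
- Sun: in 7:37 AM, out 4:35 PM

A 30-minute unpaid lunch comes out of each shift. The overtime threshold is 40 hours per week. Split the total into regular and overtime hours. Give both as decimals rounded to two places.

Tue: 5:30 AM–3:29 PM = 9 h 59 min; less 30 min break → 9 h 29 min
Wed: 5:28 AM–4:13 PM = 10 h 45 min; less 30 min break → 10 h 15 min
Thu: 10:09 AM–5:31 PM = 7 h 22 min; less 30 min break → 6 h 52 min
Fri: 7:33 AM–3:00 PM = 7 h 27 min; less 30 min break → 6 h 57 min
Sat: 10:39 AM–8:27 PM = 9 h 48 min; less 30 min break → 9 h 18 min
Sun: 7:37 AM–4:35 PM = 8 h 58 min; less 30 min break → 8 h 28 min
Total worked: 51 h 19 min = 51.32 h.
Threshold 40 h → overtime 11 h 19 min, regular 40 h 0 min.

Regular 40.00 hours, overtime 11.32 hours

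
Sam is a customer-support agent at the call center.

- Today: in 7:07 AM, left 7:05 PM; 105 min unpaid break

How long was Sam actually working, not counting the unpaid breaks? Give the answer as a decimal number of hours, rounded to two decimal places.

Today: 7:07 AM–7:05 PM = 11 h 58 min; less 105 min break → 10 h 13 min

10.22 hours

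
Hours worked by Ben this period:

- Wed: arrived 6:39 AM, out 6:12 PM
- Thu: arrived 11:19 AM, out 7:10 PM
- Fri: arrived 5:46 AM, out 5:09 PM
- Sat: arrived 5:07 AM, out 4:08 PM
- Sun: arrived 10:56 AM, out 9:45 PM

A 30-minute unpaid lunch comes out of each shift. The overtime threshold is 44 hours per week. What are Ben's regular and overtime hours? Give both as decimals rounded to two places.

Regular 44.00 hours, overtime 6.12 hours

Wed: 6:39 AM–6:12 PM = 11 h 33 min; less 30 min break → 11 h 3 min
Thu: 11:19 AM–7:10 PM = 7 h 51 min; less 30 min break → 7 h 21 min
Fri: 5:46 AM–5:09 PM = 11 h 23 min; less 30 min break → 10 h 53 min
Sat: 5:07 AM–4:08 PM = 11 h 1 min; less 30 min break → 10 h 31 min
Sun: 10:56 AM–9:45 PM = 10 h 49 min; less 30 min break → 10 h 19 min
Total worked: 50 h 7 min = 50.12 h.
Threshold 44 h → overtime 6 h 7 min, regular 44 h 0 min.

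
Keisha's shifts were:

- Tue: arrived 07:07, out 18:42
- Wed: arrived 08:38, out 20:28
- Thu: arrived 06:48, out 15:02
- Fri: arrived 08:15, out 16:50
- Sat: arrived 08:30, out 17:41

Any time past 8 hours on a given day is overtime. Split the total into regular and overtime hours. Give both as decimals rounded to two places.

Tue: 07:07–18:42 = 11 h 35 min
Wed: 08:38–20:28 = 11 h 50 min
Thu: 06:48–15:02 = 8 h 14 min
Fri: 08:15–16:50 = 8 h 35 min
Sat: 08:30–17:41 = 9 h 11 min
Tue reg 8 h 0 min / OT 3 h 35 min; Wed reg 8 h 0 min / OT 3 h 50 min; Thu reg 8 h 0 min / OT 0 h 14 min; Fri reg 8 h 0 min / OT 0 h 35 min; Sat reg 8 h 0 min / OT 1 h 11 min.
Totals: regular 40 h 0 min, overtime 9 h 25 min.

Regular 40.00 hours, overtime 9.42 hours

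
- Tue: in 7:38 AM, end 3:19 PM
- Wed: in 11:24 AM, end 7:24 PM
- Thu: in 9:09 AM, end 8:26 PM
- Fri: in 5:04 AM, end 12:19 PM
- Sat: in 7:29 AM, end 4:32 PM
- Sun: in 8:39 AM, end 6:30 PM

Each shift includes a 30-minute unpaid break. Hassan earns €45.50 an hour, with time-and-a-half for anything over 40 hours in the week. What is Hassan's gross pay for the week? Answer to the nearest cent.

Tue: 7:38 AM–3:19 PM = 7 h 41 min; less 30 min break → 7 h 11 min
Wed: 11:24 AM–7:24 PM = 8 h 0 min; less 30 min break → 7 h 30 min
Thu: 9:09 AM–8:26 PM = 11 h 17 min; less 30 min break → 10 h 47 min
Fri: 5:04 AM–12:19 PM = 7 h 15 min; less 30 min break → 6 h 45 min
Sat: 7:29 AM–4:32 PM = 9 h 3 min; less 30 min break → 8 h 33 min
Sun: 8:39 AM–6:30 PM = 9 h 51 min; less 30 min break → 9 h 21 min
Total worked: 50 h 7 min = 3007 min.
Regular 40 h 0 min = 2400 min at €45.50/h; overtime 10 h 7 min = 607 min at €68.25/h.
Pay = (2400 × €45.50 + 607 × €68.25) ÷ 60 = €2510.46.

€2510.46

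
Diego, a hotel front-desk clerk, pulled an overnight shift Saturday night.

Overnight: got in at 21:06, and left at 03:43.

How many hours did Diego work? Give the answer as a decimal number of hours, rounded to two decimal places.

6.62 hours

Overnight: 21:06 → midnight = 2 h 54 min; midnight → 03:43 = 3 h 43 min; span 6 h 37 min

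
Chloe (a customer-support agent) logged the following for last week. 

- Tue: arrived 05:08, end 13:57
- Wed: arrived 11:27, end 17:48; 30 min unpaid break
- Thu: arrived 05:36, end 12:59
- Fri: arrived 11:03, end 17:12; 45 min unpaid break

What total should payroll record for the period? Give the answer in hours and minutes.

Tue: 05:08–13:57 = 8 h 49 min
Wed: 11:27–17:48 = 6 h 21 min; less 30 min break → 5 h 51 min
Thu: 05:36–12:59 = 7 h 23 min
Fri: 11:03–17:12 = 6 h 9 min; less 45 min break → 5 h 24 min
Total: 8 h 49 min + 5 h 51 min + 7 h 23 min + 5 h 24 min = 27 h 27 min.

27 h 27 min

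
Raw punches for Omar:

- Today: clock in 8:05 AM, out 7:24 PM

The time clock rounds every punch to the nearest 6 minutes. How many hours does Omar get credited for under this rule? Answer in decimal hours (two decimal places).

Today: in 8:05 AM→8:06 AM, out 7:24 PM→7:24 PM; 11 h 18 min

11.30 hours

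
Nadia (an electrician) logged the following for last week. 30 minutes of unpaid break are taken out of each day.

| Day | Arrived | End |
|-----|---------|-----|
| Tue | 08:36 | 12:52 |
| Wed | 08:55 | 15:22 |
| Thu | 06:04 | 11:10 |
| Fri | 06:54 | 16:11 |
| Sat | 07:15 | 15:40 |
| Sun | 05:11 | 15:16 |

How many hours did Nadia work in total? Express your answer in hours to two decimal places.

40.60 hours

Tue: 08:36–12:52 = 4 h 16 min; less 30 min break → 3 h 46 min
Wed: 08:55–15:22 = 6 h 27 min; less 30 min break → 5 h 57 min
Thu: 06:04–11:10 = 5 h 6 min; less 30 min break → 4 h 36 min
Fri: 06:54–16:11 = 9 h 17 min; less 30 min break → 8 h 47 min
Sat: 07:15–15:40 = 8 h 25 min; less 30 min break → 7 h 55 min
Sun: 05:11–15:16 = 10 h 5 min; less 30 min break → 9 h 35 min
Total: 3 h 46 min + 5 h 57 min + 4 h 36 min + 8 h 47 min + 7 h 55 min + 9 h 35 min = 40 h 36 min.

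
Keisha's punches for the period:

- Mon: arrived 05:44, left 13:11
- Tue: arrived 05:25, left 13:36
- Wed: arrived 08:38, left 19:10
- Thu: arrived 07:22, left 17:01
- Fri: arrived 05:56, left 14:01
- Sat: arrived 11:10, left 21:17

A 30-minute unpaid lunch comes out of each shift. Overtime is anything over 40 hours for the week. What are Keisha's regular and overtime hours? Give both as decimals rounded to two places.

Mon: 05:44–13:11 = 7 h 27 min; less 30 min break → 6 h 57 min
Tue: 05:25–13:36 = 8 h 11 min; less 30 min break → 7 h 41 min
Wed: 08:38–19:10 = 10 h 32 min; less 30 min break → 10 h 2 min
Thu: 07:22–17:01 = 9 h 39 min; less 30 min break → 9 h 9 min
Fri: 05:56–14:01 = 8 h 5 min; less 30 min break → 7 h 35 min
Sat: 11:10–21:17 = 10 h 7 min; less 30 min break → 9 h 37 min
Total worked: 51 h 1 min = 51.02 h.
Threshold 40 h → overtime 11 h 1 min, regular 40 h 0 min.

Regular 40.00 hours, overtime 11.02 hours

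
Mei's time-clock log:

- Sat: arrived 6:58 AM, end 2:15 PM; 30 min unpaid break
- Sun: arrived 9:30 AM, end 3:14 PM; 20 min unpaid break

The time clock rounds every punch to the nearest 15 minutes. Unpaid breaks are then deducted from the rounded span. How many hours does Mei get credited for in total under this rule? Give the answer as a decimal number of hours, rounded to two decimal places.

Sat: in 6:58 AM→7:00 AM, out 2:15 PM→2:15 PM; 7 h 15 min − 30 min = 6 h 45 min
Sun: in 9:30 AM→9:30 AM, out 3:14 PM→3:15 PM; 5 h 45 min − 20 min = 5 h 25 min
Total credited: 12 h 10 min.

12.17 hours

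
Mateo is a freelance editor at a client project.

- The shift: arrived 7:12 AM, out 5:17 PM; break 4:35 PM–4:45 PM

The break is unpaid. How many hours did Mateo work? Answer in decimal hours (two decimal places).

9.92 hours

The shift: 7:12 AM–5:17 PM = 10 h 5 min; less 10 min break → 9 h 55 min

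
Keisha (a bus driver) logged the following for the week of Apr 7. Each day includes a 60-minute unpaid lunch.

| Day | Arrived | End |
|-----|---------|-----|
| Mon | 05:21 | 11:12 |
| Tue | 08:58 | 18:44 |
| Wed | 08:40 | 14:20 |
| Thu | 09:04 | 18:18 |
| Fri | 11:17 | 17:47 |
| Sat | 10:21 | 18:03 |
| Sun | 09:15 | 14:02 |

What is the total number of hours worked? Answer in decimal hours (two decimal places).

Mon: 05:21–11:12 = 5 h 51 min; less 60 min break → 4 h 51 min
Tue: 08:58–18:44 = 9 h 46 min; less 60 min break → 8 h 46 min
Wed: 08:40–14:20 = 5 h 40 min; less 60 min break → 4 h 40 min
Thu: 09:04–18:18 = 9 h 14 min; less 60 min break → 8 h 14 min
Fri: 11:17–17:47 = 6 h 30 min; less 60 min break → 5 h 30 min
Sat: 10:21–18:03 = 7 h 42 min; less 60 min break → 6 h 42 min
Sun: 09:15–14:02 = 4 h 47 min; less 60 min break → 3 h 47 min
Total: 4 h 51 min + 8 h 46 min + 4 h 40 min + 8 h 14 min + 5 h 30 min + 6 h 42 min + 3 h 47 min = 42 h 30 min.

42.50 hours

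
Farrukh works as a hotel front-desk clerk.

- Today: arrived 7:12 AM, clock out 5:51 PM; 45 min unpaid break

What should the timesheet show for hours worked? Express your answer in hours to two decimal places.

Today: 7:12 AM–5:51 PM = 10 h 39 min; less 45 min break → 9 h 54 min

9.90 hours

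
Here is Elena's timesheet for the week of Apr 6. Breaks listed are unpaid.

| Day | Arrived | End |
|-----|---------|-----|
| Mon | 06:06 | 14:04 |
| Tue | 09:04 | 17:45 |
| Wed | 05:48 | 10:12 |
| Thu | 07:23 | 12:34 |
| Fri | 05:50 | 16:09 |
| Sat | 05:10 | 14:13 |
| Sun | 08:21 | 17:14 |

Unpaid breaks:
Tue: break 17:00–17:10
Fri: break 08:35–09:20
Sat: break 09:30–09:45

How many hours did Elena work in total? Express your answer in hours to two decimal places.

53.32 hours

Mon: 06:06–14:04 = 7 h 58 min
Tue: 09:04–17:45 = 8 h 41 min; less 10 min break → 8 h 31 min
Wed: 05:48–10:12 = 4 h 24 min
Thu: 07:23–12:34 = 5 h 11 min
Fri: 05:50–16:09 = 10 h 19 min; less 45 min break → 9 h 34 min
Sat: 05:10–14:13 = 9 h 3 min; less 15 min break → 8 h 48 min
Sun: 08:21–17:14 = 8 h 53 min
Total: 7 h 58 min + 8 h 31 min + 4 h 24 min + 5 h 11 min + 9 h 34 min + 8 h 48 min + 8 h 53 min = 53 h 19 min.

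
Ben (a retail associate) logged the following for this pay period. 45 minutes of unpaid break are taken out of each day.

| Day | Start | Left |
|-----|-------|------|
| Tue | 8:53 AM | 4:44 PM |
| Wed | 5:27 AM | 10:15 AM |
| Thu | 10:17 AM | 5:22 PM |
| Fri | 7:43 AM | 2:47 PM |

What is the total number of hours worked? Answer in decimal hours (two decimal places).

Tue: 8:53 AM–4:44 PM = 7 h 51 min; less 45 min break → 7 h 6 min
Wed: 5:27 AM–10:15 AM = 4 h 48 min; less 45 min break → 4 h 3 min
Thu: 10:17 AM–5:22 PM = 7 h 5 min; less 45 min break → 6 h 20 min
Fri: 7:43 AM–2:47 PM = 7 h 4 min; less 45 min break → 6 h 19 min
Total: 7 h 6 min + 4 h 3 min + 6 h 20 min + 6 h 19 min = 23 h 48 min.

23.80 hours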